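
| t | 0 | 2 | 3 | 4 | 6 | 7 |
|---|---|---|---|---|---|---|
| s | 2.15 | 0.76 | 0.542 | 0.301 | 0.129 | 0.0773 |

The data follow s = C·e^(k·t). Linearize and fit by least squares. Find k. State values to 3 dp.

k = -0.470

Taking logs, ln s = k·t + ln C, so regress ln s on t.
Over the data: Σt = 22.0000, Σ(t)² = 114.0000, Σln s = -5.9301, Σt·ln s = -37.3970.
Normal system: [[114.0000, 22.0000]; [22.0000, 6]]·[k, ln C]ᵀ = [-37.3970, -5.9301]ᵀ.
Slope k = (n·Σt·ln s − Σt·Σln s)/(n·Σ(t)² − (Σt)²) = (6·-37.3970 − 22.0000·-5.9301)/200.0000 = -0.46960; ln C = (Σln s − k·Σt)/n = 0.73351.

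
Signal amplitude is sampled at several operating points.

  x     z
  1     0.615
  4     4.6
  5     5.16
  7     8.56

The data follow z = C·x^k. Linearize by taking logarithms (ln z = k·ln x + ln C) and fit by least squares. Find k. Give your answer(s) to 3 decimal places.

k = 1.354

Taking logs, ln z = k·ln x + ln C, so regress ln z on ln x.
Over the data: Σln x = 4.9416, Σ(ln x)² = 8.2987, Σln z = 4.8280, Σln x·ln z = 8.9346.
Normal system: [[8.2987, 4.9416]; [4.9416, 4]]·[k, ln C]ᵀ = [8.9346, 4.8280]ᵀ.
Slope k = (n·Σln x·ln z − Σln x·Σln z)/(n·Σ(ln x)² − (Σln x)²) = (4·8.9346 − 4.9416·4.8280)/8.7748 = 1.35392; ln C = (Σln z − k·Σln x)/n = -0.46565.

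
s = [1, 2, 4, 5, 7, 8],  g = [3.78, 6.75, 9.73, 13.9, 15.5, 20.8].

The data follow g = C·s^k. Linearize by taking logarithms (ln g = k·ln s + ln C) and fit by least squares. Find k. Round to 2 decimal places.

k = 0.77

With ln gᵢ as the transformed response and ln sᵢ as the regressor:
Sums: Σln s = 7.7142, Σ(ln s)² = 13.1032, Σln g = 13.9222, Σln s·ln g = 20.3580.
Normal system: [[13.1032, 7.7142]; [7.7142, 6]]·[k, ln C]ᵀ = [20.3580, 13.9222]ᵀ.
Slope k = (n·Σln s·ln g − Σln s·Σln g)/(n·Σ(ln s)² − (Σln s)²) = (6·20.3580 − 7.7142·13.9222)/19.1098 = 0.77182; ln C = (Σln g − k·Σln s)/n = 1.32803.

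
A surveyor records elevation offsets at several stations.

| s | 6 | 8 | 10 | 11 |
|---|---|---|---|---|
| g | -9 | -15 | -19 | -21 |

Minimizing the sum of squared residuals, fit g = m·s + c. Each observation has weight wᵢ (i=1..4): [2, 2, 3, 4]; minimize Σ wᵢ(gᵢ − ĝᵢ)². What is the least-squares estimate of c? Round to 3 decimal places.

c = 4.543

The normal equations are: 984·m + 102·c = -1842;  102·m + 11·c = -189.
det = 984·11 − 102² = 420.
m = ((-1842)·11 − 102·(-189))/420 = -82/35; c = (984·(-189) − 102·(-1842))/420 = 159/35.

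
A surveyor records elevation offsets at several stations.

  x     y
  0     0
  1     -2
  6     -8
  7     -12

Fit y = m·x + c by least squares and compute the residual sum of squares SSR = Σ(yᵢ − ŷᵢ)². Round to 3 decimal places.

Forming MᵀM = [[86, 14]; [14, 4]] and Mᵀy = [-134, -22]ᵀ gives MᵀM·[m, c]ᵀ = Mᵀy.
Δ = 86·4 − 14² = 148.
m = ((-134)·4 − 14·(-22))/148 = -57/37; c = (86·(-22) − 14·(-134))/148 = -4/37.
Residuals: 4/37, -13/37, 50/37, -41/37; SSR = 118/37.

SSR = 3.189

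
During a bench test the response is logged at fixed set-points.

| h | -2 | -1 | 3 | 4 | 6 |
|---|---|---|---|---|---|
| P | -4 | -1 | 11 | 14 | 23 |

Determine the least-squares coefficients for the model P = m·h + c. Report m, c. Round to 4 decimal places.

From the data, Σh·h = 66, Σh = 10, Σ1 = 5.
Moment sums: Σh·P = 236, ΣP = 43.
Normal equations: [[66, 10]; [10, 5]]·[m, c]ᵀ = [236, 43]ᵀ.
Eliminating c: 5·(row 1) − 10·(row 2) gives 230·m = 5·236 − 10·43 = 750, so m = 75/23.
Then c = (43 − 10·(75/23))/5 = 239/115.

m = 3.2609, c = 2.0783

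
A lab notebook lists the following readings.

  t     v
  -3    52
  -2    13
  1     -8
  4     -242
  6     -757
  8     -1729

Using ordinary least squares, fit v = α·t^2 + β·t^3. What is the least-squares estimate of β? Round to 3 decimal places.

With design matrix M, MᵀM = [[5746, 41294]; [41294, 313690]] and Mᵀv = [-141268, -1065764]ᵀ.
Eliminating β: 313690·(row 1) − 41294·(row 2) gives 97268304·α = 313690·(-141268) − 41294·(-1065764) = -304700304, so α = -6347923/2026423.
Then β = ((-1065764) − 41294·(-6347923/2026423))/313690 = -6049149/2026423.

β = -2.985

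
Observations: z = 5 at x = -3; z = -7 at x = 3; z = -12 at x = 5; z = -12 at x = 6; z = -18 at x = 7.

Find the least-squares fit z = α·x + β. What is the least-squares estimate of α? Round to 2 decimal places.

From the data, Σx·x = 128, Σx = 18, Σ1 = 5.
And Σx·z = -294, Σz = -44.
MᵀM·[α, β]ᵀ = Mᵀz becomes [[128, 18]; [18, 5]]·[α, β]ᵀ = [-294, -44]ᵀ.
Eliminating β: 5·(row 1) − 18·(row 2) gives 316·α = 5·(-294) − 18·(-44) = -678, so α = -339/158.
Then β = ((-44) − 18·(-339/158))/5 = -85/79.

α = -2.15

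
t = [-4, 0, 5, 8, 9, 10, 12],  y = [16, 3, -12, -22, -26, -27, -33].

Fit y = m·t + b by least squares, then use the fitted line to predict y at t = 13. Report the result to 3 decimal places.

Normal-equation sums: Σt·t = 430, Σt = 40, Σ1 = 7.
For Mᵀy: Σt·y = -1200, Σy = -101.
So MᵀM·[m, b]ᵀ = Mᵀy: [[430, 40]; [40, 7]]·[m, b]ᵀ = [-1200, -101]ᵀ.
Δ = 430·7 − 40² = 1410.
m = ((-1200)·7 − 40·(-101))/1410 = -436/141; b = (430·(-101) − 40·(-1200))/1410 = 457/141.
At t = 13: ŷ = (-436/141)·(13) + (457/141)·(1) = -1737/47.

ŷ = -36.957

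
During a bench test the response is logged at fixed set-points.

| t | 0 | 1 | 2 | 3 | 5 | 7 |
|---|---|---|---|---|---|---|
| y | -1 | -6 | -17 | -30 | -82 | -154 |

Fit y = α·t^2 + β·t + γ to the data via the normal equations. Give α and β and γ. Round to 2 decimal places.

α = -2.92, β = -1.38, γ = -1.35

With design matrix X, XᵀX = [[3124, 504, 88]; [504, 88, 18]; [88, 18, 6]] and Xᵀy = [-9940, -1618, -290]ᵀ.
Row-reducing yields α = -1037/355, β = -98/71, γ = -479/355.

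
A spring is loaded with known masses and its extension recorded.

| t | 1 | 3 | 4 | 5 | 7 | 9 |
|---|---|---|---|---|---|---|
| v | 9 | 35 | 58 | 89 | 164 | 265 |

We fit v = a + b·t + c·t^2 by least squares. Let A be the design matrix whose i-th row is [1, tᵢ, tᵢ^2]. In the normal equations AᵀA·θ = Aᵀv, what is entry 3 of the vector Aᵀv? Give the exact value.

Entry 3 ↔ basis t^2, so (Aᵀv)_{3} = Σᵢ (t^2)·vᵢ = (1)·(9) + (9)·(35) + (16)·(58) + (25)·(89) + (49)·(164) + (81)·(265) = 32978.

32978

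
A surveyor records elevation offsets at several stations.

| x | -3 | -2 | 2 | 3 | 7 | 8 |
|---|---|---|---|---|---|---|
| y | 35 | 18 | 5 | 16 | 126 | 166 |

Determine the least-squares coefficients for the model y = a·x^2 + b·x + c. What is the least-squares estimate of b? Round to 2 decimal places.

Setting ∂/∂a … = 0 gives: 6691·a + 855·b + 139·c = 17349;  855·a + 139·b + 15·c = 2127;  139·a + 15·b + 6·c = 366.
(Σx^2·x^2 = 6691, Σx^2·x = 855, Σx^2 = 139, Σx·x = 139, Σx = 15, Σ1 = 6, Σx^2·y = 17349, Σx·y = 2127, Σy = 366.)
Inverting the 3×3 Gram matrix, [a, b, c]ᵀ = [843/280, -5055/1624, -981/1015]ᵀ.

b = -3.11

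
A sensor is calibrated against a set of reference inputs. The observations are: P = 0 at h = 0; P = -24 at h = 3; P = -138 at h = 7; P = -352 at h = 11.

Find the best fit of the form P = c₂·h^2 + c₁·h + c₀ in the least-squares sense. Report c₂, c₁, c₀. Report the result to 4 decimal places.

c₂ = -3.0443, c₁ = 1.5409, c₀ = -0.3595

Normal-equation sums: Σh^2·h^2 = 17123, Σh^2·h = 1701, Σh^2 = 179, Σh·h = 179, Σh = 21, Σ1 = 4.
Right-hand side: Σh^2·P = -49570, Σh·P = -4910, ΣP = -514.
MᵀM·[c₂, c₁, c₀]ᵀ = MᵀP becomes [[17123, 1701, 179]; [1701, 179, 21]; [179, 21, 4]]·[c₂, c₁, c₀]ᵀ = [-49570, -4910, -514]ᵀ.
Row-reducing yields c₂ = -3577/1175, c₁ = 9053/5875, c₀ = -2112/5875.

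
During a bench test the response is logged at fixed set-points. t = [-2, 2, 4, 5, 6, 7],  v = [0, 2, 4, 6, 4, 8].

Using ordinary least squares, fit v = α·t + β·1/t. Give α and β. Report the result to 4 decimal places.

MᵀM·[α, β]ᵀ = Mᵀv reads: 134·α + 6·β = 130;  6·α + (114781/176400)·β = 526/105.
(Σt·t = 134, Σt·1/t = 6, Σ1/t·1/t = 114781/176400, Σt·v = 130, Σ1/t·v = 526/105.)
Determinant 134·(114781/176400) − 6² = 4515127/88200.
α = (130·(114781/176400) − 6·(526/105))/(4515127/88200) = 4809725/4515127; β = (134·(526/105) − 6·130)/(4515127/88200) = -9589440/4515127.

α = 1.0652, β = -2.1238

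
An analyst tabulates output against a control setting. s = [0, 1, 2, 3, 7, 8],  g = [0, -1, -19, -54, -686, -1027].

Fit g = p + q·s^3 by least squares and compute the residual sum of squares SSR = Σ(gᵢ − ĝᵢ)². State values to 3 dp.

From the data, Σ1 = 6, Σs^3 = 891, Σs^3·s^3 = 380587.
Moment sums: Σg = -1787, Σs^3·g = -762733.
AᵀA·[p, q]ᵀ = Aᵀg becomes [[6, 891]; [891, 380587]]·[p, q]ᵀ = [-1787, -762733]ᵀ.
Determinant 6·380587 − 891² = 1489641.
p = ((-1787)·380587 − 891·(-762733))/1489641 = -22342/64767; q = (6·(-762733) − 891·(-1787))/1489641 = -43249/21589.
Residuals: 22342/64767, 87322/64767, -170255/64767, 28093/64767, 95401/64767, -62903/64767; SSR = 786796/64767.

SSR = 12.148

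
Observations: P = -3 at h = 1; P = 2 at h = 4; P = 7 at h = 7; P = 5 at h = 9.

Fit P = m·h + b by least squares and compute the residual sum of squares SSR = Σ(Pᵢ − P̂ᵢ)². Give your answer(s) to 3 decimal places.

SSR = 10.449

The normal system MᵀM·[m, b]ᵀ = MᵀP is [[147, 21]; [21, 4]]·[m, b]ᵀ = [99, 11]ᵀ.
Eliminating b: 4·(row 1) − 21·(row 2) gives 147·m = 4·99 − 21·11 = 165, so m = 55/49.
Then b = (11 − 21·(55/49))/4 = -22/7.
Residuals: -48/49, 32/49, 16/7, -96/49; SSR = 512/49.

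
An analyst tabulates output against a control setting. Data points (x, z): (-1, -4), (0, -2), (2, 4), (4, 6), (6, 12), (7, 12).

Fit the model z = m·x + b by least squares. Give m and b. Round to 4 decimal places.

MᵀM·[m, b]ᵀ = Mᵀz reads: 106·m + 18·b = 192;  18·m + 6·b = 28.
Δ = 106·6 − 18² = 312.
m = (192·6 − 18·28)/312 = 27/13; b = (106·28 − 18·192)/312 = -61/39.

m = 2.0769, b = -1.5641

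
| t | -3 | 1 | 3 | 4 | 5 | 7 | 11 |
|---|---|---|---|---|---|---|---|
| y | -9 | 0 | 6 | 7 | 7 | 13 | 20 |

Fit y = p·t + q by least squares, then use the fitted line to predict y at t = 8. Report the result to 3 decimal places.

ŷ = 14.523

Normal-equation sums: Σt·t = 230, Σt = 28, Σ1 = 7.
Moment sums: Σt·y = 419, Σy = 44.
Δ = 230·7 − 28² = 826.
p = (419·7 − 28·44)/826 = 243/118; q = (230·44 − 28·419)/826 = -806/413.
At t = 8: ŷ = (243/118)·(8) + (-806/413)·(1) = 5998/413.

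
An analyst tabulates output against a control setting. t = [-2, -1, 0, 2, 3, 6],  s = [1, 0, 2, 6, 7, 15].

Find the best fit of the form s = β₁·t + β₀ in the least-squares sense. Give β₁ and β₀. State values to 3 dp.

XᵀX·[β₁, β₀]ᵀ = Xᵀs reads: 54·β₁ + 8·β₀ = 121;  8·β₁ + 6·β₀ = 31.
Determinant 54·6 − 8² = 260.
β₁ = (121·6 − 8·31)/260 = 239/130; β₀ = (54·31 − 8·121)/260 = 353/130.

β₁ = 1.838, β₀ = 2.715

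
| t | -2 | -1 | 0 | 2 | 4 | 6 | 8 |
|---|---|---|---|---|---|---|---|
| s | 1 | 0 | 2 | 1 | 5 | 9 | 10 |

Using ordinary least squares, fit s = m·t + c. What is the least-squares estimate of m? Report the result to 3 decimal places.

m = 1.027

Compute the Gram sums: Σt·t = 125, Σt = 17, Σ1 = 7.
For Mᵀs: Σt·s = 154, Σs = 28.
det = 125·7 − 17² = 586.
m = (154·7 − 17·28)/586 = 301/293; c = (125·28 − 17·154)/586 = 441/293.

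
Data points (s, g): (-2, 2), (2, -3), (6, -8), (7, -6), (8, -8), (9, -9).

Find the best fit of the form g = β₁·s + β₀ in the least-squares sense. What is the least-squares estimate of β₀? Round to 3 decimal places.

Compute the Gram sums: Σs·s = 238, Σs = 30, Σ1 = 6.
And Σs·g = -245, Σg = -32.
Δ = 238·6 − 30² = 528.
β₁ = ((-245)·6 − 30·(-32))/528 = -85/88; β₀ = (238·(-32) − 30·(-245))/528 = -133/264.

β₀ = -0.504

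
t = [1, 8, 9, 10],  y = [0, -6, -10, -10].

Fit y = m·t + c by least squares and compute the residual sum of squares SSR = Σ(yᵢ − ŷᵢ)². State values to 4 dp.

Normal-equation sums: Σt·t = 246, Σt = 28, Σ1 = 4.
Right-hand side: Σt·y = -238, Σy = -26.
So MᵀM·[m, c]ᵀ = Mᵀy: [[246, 28]; [28, 4]]·[m, c]ᵀ = [-238, -26]ᵀ.
Determinant 246·4 − 28² = 200.
m = ((-238)·4 − 28·(-26))/200 = -28/25; c = (246·(-26) − 28·(-238))/200 = 67/50.
Residuals: -11/50, 81/50, -63/50, -7/50; SSR = 107/25.

SSR = 4.2800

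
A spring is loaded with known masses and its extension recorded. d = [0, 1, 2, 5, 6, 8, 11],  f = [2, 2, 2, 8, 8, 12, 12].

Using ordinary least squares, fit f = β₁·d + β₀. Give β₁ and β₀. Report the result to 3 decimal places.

Normal-equation sums: Σd·d = 251, Σd = 33, Σ1 = 7.
Right-hand side: Σd·f = 322, Σf = 46.
Eliminating β₀: 7·(row 1) − 33·(row 2) gives 668·β₁ = 7·322 − 33·46 = 736, so β₁ = 184/167.
Then β₀ = (46 − 33·(184/167))/7 = 230/167.

β₁ = 1.102, β₀ = 1.377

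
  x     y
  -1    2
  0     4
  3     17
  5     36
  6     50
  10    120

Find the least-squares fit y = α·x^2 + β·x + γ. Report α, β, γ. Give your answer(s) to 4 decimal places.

MᵀM·[α, β, γ]ᵀ = Mᵀy reads: 12003·α + 1367·β + 171·γ = 14855;  1367·α + 171·β + 23·γ = 1729;  171·α + 23·β + 6·γ = 229.
Inverting the 3×3 Gram matrix, [α, β, γ]ᵀ = [252817/252984, 142665/84328, 101203/31623]ᵀ.

α = 0.9993, β = 1.6918, γ = 3.2003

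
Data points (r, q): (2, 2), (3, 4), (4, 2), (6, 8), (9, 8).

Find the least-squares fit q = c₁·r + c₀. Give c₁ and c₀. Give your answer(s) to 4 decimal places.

c₁ = 0.9351, c₀ = 0.3117

Normal-equation sums: Σr·r = 146, Σr = 24, Σ1 = 5.
Right-hand side: Σr·q = 144, Σq = 24.
Normal equations: [[146, 24]; [24, 5]]·[c₁, c₀]ᵀ = [144, 24]ᵀ.
Determinant 146·5 − 24² = 154.
c₁ = (144·5 − 24·24)/154 = 72/77; c₀ = (146·24 − 24·144)/154 = 24/77.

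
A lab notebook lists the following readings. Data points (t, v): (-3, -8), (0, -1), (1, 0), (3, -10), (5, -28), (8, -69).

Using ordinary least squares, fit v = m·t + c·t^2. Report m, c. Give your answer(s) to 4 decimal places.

Entries of MᵀM: Σt·t = 108, Σt·t^2 = 638, Σt^2·t^2 = 4884.
For Mᵀv: Σt·v = -698, Σt^2·v = -5278.
MᵀM·[m, c]ᵀ = Mᵀv becomes [[108, 638]; [638, 4884]]·[m, c]ᵀ = [-698, -5278]ᵀ.
Eliminating c: 4884·(row 1) − 638·(row 2) gives 120428·m = 4884·(-698) − 638·(-5278) = -41668, so m = -947/2737.
Then c = ((-5278) − 638·(-947/2737))/4884 = -31175/30107.

m = -0.3460, c = -1.0355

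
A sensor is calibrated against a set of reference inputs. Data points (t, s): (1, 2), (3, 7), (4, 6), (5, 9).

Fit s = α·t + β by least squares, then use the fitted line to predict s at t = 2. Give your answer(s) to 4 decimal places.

ŝ = 4.0000

Entries of XᵀX: Σt·t = 51, Σt = 13, Σ1 = 4.
And Σt·s = 92, Σs = 24.
XᵀX·[α, β]ᵀ = Xᵀs becomes [[51, 13]; [13, 4]]·[α, β]ᵀ = [92, 24]ᵀ.
Eliminating β: 4·(row 1) − 13·(row 2) gives 35·α = 4·92 − 13·24 = 56, so α = 8/5.
Then β = (24 − 13·(8/5))/4 = 4/5.
At t = 2: ŝ = (8/5)·(2) + (4/5)·(1) = 4.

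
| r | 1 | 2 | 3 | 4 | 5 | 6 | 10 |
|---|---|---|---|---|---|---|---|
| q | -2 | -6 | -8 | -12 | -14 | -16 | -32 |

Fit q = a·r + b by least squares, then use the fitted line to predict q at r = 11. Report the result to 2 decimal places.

Normal-equation sums: Σr·r = 191, Σr = 31, Σ1 = 7.
Right-hand side: Σr·q = -572, Σq = -90.
So AᵀA·[a, b]ᵀ = Aᵀq: [[191, 31]; [31, 7]]·[a, b]ᵀ = [-572, -90]ᵀ.
det = 191·7 − 31² = 376.
a = ((-572)·7 − 31·(-90))/376 = -607/188; b = (191·(-90) − 31·(-572))/376 = 271/188.
At r = 11: q̂ = (-607/188)·(11) + (271/188)·(1) = -3203/94.

q̂ = -34.07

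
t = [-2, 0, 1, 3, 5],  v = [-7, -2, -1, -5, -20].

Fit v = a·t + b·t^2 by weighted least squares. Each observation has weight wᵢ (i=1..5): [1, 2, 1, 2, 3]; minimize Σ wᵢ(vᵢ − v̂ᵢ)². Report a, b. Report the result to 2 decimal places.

a = 1.38, b = -1.07

MᵀWM·[a, b]ᵀ = MᵀWv reads: 98·a + 422·b = -317;  422·a + 2054·b = -1619.
(Σwᵢ·t·t = 98, Σwᵢ·t·t^2 = 422, Σwᵢ·t^2·t^2 = 2054, Σwᵢ·t·v = -317, Σwᵢ·t^2·v = -1619.)
det = 98·2054 − 422² = 23208.
a = ((-317)·2054 − 422·(-1619))/23208 = 2675/1934; b = (98·(-1619) − 422·(-317))/23208 = -1037/967.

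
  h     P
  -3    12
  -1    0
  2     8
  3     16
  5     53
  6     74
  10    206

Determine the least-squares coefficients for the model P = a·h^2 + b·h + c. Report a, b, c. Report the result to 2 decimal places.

a = 2.00, b = 0.88, c = -2.51

With design matrix M, MᵀM = [[12100, 1348, 184]; [1348, 184, 22]; [184, 22, 7]] and MᵀP = [24873, 2797, 369]ᵀ.
Inverting the 3×3 Gram matrix, [a, b, c]ᵀ = [35186/17631, 62123/70524, -88589/35262]ᵀ.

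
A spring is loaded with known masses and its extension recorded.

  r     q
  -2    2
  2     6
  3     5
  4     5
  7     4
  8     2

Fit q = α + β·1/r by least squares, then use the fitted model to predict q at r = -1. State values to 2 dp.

With design matrix A, AᵀA = [[6, 143/168]; [143/168, 20029/28224]] and Aᵀq = [24, 241/42]ᵀ.
det = 6·(20029/28224) − (143/168)² = 99725/28224.
α = (24·(20029/28224) − (143/168)·(241/42))/(99725/28224) = 342844/99725; β = (6·(241/42) − (143/168)·24)/(99725/28224) = 395136/99725.
At r = -1: q̂ = (342844/99725)·(1) + (395136/99725)·(-1) = -52292/99725.

q̂ = -0.52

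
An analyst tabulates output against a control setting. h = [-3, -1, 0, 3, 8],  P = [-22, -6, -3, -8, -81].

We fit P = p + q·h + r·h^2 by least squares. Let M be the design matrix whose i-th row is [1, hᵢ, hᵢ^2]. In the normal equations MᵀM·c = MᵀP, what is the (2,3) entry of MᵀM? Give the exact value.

511

Row 2 ↔ basis h, column 3 ↔ basis h^2, so (MᵀM)_{2,3} = Σᵢ (h)·(h^2) = (-3)·(9) + (-1)·(1) + (0)·(0) + (3)·(9) + (8)·(64) = 511.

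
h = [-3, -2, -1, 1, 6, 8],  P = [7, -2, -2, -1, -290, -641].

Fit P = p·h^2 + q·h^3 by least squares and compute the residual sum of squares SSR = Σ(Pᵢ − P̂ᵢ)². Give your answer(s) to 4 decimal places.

SSR = 6.5605

MᵀM·[p, q]ᵀ = MᵀP reads: 5491·p + 40269·q = -51412;  40269·p + 309595·q = -391004.
Eliminating q: 309595·(row 1) − 40269·(row 2) gives 78393784·p = 309595·(-51412) − 40269·(-391004) = -171558064, so p = -49526/22631.
Then q = ((-391004) − 40269·(-49526/22631))/309595 = -9586642/9799223.
Residuals: 394007/1399889, -198350/184891, -7740330/9799223, 21232177/9799223, 951290/9799223, -476727/9799223; SSR = 64287833/9799223.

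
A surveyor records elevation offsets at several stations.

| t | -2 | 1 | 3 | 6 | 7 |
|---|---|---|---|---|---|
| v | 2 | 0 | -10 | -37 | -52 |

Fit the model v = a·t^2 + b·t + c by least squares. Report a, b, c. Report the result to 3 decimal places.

a = -0.893, b = -1.431, c = 2.568

Normal-equation sums: Σt^2·t^2 = 3795, Σt^2·t = 579, Σt^2 = 99, Σt·t = 99, Σt = 15, Σ1 = 5.
Right-hand side: Σt^2·v = -3962, Σt·v = -620, Σv = -97.
Inverting the 3×3 Gram matrix, [a, b, c]ᵀ = [-3637/4074, -2914/2037, 3487/1358]ᵀ.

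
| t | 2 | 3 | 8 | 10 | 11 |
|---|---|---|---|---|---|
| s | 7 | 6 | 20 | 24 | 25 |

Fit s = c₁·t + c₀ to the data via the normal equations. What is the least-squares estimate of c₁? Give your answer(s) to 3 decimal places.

From the data, Σt·t = 298, Σt = 34, Σ1 = 5.
For Xᵀs: Σt·s = 707, Σs = 82.
Δ = 298·5 − 34² = 334.
c₁ = (707·5 − 34·82)/334 = 747/334; c₀ = (298·82 − 34·707)/334 = 199/167.

c₁ = 2.237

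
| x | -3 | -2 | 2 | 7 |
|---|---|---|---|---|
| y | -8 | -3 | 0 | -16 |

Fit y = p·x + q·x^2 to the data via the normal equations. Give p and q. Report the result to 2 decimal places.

From the data, Σx·x = 66, Σx·x^2 = 316, Σx^2·x^2 = 2514.
Moment sums: Σx·y = -82, Σx^2·y = -868.
Normal equations: [[66, 316]; [316, 2514]]·[p, q]ᵀ = [-82, -868]ᵀ.
Eliminating q: 2514·(row 1) − 316·(row 2) gives 66068·p = 2514·(-82) − 316·(-868) = 68140, so p = 17035/16517.
Then q = ((-868) − 316·(17035/16517))/2514 = -7844/16517.

p = 1.03, q = -0.47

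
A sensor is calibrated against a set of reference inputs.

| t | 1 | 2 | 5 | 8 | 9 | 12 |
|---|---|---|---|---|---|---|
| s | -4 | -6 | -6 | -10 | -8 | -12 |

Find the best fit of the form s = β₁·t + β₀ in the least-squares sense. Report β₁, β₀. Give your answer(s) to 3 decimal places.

With design matrix A, AᵀA = [[319, 37]; [37, 6]] and Aᵀs = [-342, -46]ᵀ.
Eliminating β₀: 6·(row 1) − 37·(row 2) gives 545·β₁ = 6·(-342) − 37·(-46) = -350, so β₁ = -70/109.
Then β₀ = ((-46) − 37·(-70/109))/6 = -404/109.

β₁ = -0.642, β₀ = -3.706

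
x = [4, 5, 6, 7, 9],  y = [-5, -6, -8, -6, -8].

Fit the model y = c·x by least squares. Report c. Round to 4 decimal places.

Compute the Gram sums: Σx·x = 207.
Moment sums: Σx·y = -212.
Normal equations: [[207]]·[c]ᵀ = [-212]ᵀ.
Hence c = -212 / 207 ≈ -1.02415.

c = -1.0242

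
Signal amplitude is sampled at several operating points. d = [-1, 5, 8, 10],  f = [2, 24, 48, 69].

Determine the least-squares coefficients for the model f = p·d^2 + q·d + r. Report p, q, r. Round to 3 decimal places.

Entries of AᵀA: Σd^2·d^2 = 14722, Σd^2·d = 1636, Σd^2 = 190, Σd·d = 190, Σd = 22, Σ1 = 4.
And Σd^2·f = 10574, Σd·f = 1192, Σf = 143.
Inverting the 3×3 Gram matrix, [p, q, r]ᵀ = [7091/14604, 8363/4868, 47281/14604]ᵀ.

p = 0.486, q = 1.718, r = 3.238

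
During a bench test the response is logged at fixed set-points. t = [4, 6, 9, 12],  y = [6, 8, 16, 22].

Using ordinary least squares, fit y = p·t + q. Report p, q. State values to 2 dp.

The normal equations are: 277·p + 31·q = 480;  31·p + 4·q = 52.
det = 277·4 − 31² = 147.
p = (480·4 − 31·52)/147 = 44/21; q = (277·52 − 31·480)/147 = -68/21.

p = 2.10, q = -3.24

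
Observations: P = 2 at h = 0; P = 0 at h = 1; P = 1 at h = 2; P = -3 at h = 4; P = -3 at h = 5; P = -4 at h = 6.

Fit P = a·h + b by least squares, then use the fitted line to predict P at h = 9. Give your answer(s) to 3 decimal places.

Normal-equation sums: Σh·h = 82, Σh = 18, Σ1 = 6.
And Σh·P = -49, ΣP = -7.
So XᵀX·[a, b]ᵀ = XᵀP: [[82, 18]; [18, 6]]·[a, b]ᵀ = [-49, -7]ᵀ.
Determinant 82·6 − 18² = 168.
a = ((-49)·6 − 18·(-7))/168 = -1; b = (82·(-7) − 18·(-49))/168 = 11/6.
At h = 9: P̂ = (-1)·(9) + (11/6)·(1) = -43/6.

P̂ = -7.167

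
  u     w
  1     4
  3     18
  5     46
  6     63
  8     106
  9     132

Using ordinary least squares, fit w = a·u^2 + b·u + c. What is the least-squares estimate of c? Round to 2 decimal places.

c = 0.24

Compute the Gram sums: Σu^2·u^2 = 12660, Σu^2·u = 1610, Σu^2 = 216, Σu·u = 216, Σu = 32, Σ1 = 6.
Right-hand side: Σu^2·w = 21060, Σu·w = 2702, Σw = 369.
So MᵀM·[a, b, c]ᵀ = Mᵀw: [[12660, 1610, 216]; [1610, 216, 32]; [216, 32, 6]]·[a, b, c]ᵀ = [21060, 2702, 369]ᵀ.
Solving the 3×3 system (Gaussian elimination) gives a = 4085/2911, b = 5862/2911, c = 1405/5822.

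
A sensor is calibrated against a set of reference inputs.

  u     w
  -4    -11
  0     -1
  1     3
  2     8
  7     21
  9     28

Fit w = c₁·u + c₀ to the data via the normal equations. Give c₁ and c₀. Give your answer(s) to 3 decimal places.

c₁ = 3.013, c₀ = 0.467

The normal system XᵀX·[c₁, c₀]ᵀ = Xᵀw is [[151, 15]; [15, 6]]·[c₁, c₀]ᵀ = [462, 48]ᵀ.
Eliminating c₀: 6·(row 1) − 15·(row 2) gives 681·c₁ = 6·462 − 15·48 = 2052, so c₁ = 684/227.
Then c₀ = (48 − 15·(684/227))/6 = 106/227.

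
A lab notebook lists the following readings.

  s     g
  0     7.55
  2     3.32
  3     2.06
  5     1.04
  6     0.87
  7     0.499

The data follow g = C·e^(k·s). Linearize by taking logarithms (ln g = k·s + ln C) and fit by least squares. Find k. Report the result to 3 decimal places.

Linearized form: ln g = k·s + ln C. From the 6 transformed points,
AᵀA = [[123.0000, 23.0000]; [23.0000, 6]], rhs = [-0.9375, 3.1490]ᵀ  (here Σs = 23.0000, Σ(s)² = 123.0000, Σln g = 3.1490, Σs·ln g = -0.9375).
Slope k = (n·Σs·ln g − Σs·Σln g)/(n·Σ(s)² − (Σs)²) = (6·-0.9375 − 23.0000·3.1490)/209.0000 = -0.37346; ln C = (Σln g − k·Σs)/n = 1.95642.

k = -0.373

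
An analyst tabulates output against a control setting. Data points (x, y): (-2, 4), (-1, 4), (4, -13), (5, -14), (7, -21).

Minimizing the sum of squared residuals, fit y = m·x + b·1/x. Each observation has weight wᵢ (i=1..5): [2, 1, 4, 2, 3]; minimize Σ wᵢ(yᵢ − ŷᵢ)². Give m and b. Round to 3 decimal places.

m = -3.008, b = 0.262

Forming AᵀWA = [[270, 12]; [12, 9267/4900]] and AᵀWy = [-809, -178/5]ᵀ gives AᵀWA·[m, b]ᵀ = AᵀWy.
Determinant 270·(9267/4900) − 12² = 179649/490.
m = ((-809)·(9267/4900) − 12·(-178/5))/(179649/490) = -1801241/598830; b = (270·(-178/5) − 12·(-809))/(179649/490) = 15680/59883.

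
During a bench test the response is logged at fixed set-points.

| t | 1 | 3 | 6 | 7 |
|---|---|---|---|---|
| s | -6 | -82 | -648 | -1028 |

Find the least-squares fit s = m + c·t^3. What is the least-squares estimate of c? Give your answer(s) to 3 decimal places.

The normal system MᵀM·[m, c]ᵀ = Mᵀs is [[4, 587]; [587, 165035]]·[m, c]ᵀ = [-1764, -494792]ᵀ.
det = 4·165035 − 587² = 315571.
m = ((-1764)·165035 − 587·(-494792))/315571 = -678836/315571; c = (4·(-494792) − 587·(-1764))/315571 = -943700/315571.

c = -2.990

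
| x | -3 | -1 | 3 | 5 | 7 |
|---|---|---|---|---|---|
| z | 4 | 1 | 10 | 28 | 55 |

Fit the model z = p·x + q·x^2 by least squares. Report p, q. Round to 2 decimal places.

The normal equations are: 93·p + 467·q = 542;  467·p + 3189·q = 3522.
(Σx·x = 93, Σx·x^2 = 467, Σx^2·x^2 = 3189, Σx·z = 542, Σx^2·z = 3522.)
Eliminating q: 3189·(row 1) − 467·(row 2) gives 78488·p = 3189·542 − 467·3522 = 83664, so p = 10458/9811.
Then q = (3522 − 467·(10458/9811))/3189 = 9304/9811.

p = 1.07, q = 0.95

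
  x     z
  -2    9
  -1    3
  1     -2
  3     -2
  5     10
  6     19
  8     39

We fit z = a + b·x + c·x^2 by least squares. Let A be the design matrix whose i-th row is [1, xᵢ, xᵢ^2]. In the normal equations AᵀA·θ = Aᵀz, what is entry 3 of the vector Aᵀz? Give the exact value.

Entry 3 ↔ basis x^2, so (Aᵀz)_{3} = Σᵢ (x^2)·zᵢ = (4)·(9) + (1)·(3) + (1)·(-2) + (9)·(-2) + (25)·(10) + (36)·(19) + (64)·(39) = 3449.

3449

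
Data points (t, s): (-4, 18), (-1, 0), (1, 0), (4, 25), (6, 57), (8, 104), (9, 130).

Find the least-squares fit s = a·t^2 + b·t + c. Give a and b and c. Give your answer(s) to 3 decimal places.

a = 1.539, b = 0.855, c = -2.374

Setting ∂/∂a … = 0 gives: 12467·a + 1457·b + 215·c = 19926;  1457·a + 215·b + 23·c = 2372;  215·a + 23·b + 7·c = 334.
Row-reducing yields a = 684703/444801, b = 380210/444801, c = -352021/148267.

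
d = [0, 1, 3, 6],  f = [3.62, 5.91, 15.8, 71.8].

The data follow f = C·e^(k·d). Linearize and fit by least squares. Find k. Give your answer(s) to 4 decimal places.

k = 0.4980

Linearized form: ln f = k·d + ln C. From the 4 transformed points,
Σd = 10.0000, Σ(d)² = 46.0000, Σln f = 10.0970, Σd·ln f = 35.7000.
Equations: 46.0000·k + 10.0000·ln C = 35.7000;  10.0000·k + 4·ln C = 10.0970.
Slope k = (n·Σd·ln f − Σd·Σln f)/(n·Σ(d)² − (Σd)²) = (4·35.7000 − 10.0000·10.0970)/84.0000 = 0.49797; ln C = (Σln f − k·Σd)/n = 1.27932.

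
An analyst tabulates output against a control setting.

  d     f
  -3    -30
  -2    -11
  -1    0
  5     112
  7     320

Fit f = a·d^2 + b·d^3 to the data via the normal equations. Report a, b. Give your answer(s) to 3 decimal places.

Sums needed: Σd^2·d^2 = 3124, Σd^2·d^3 = 19656, Σd^3·d^3 = 134068.
And Σd^2·f = 18166, Σd^3·f = 124658.
So XᵀX·[a, b]ᵀ = Xᵀf: [[3124, 19656]; [19656, 134068]]·[a, b]ᵀ = [18166, 124658]ᵀ.
Eliminating b: 134068·(row 1) − 19656·(row 2) gives 32470096·a = 134068·18166 − 19656·124658 = -14798360, so a = -1849795/4058762.
Then b = (124658 − 19656·(-1849795/4058762))/134068 = 4045087/4058762.

a = -0.456, b = 0.997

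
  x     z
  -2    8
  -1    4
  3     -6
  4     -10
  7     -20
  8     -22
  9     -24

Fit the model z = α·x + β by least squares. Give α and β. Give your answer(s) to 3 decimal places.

α = -2.946, β = 1.786

Compute the Gram sums: Σx·x = 224, Σx = 28, Σ1 = 7.
Right-hand side: Σx·z = -610, Σz = -70.
AᵀA·[α, β]ᵀ = Aᵀz becomes [[224, 28]; [28, 7]]·[α, β]ᵀ = [-610, -70]ᵀ.
Determinant 224·7 − 28² = 784.
α = ((-610)·7 − 28·(-70))/784 = -165/56; β = (224·(-70) − 28·(-610))/784 = 25/14.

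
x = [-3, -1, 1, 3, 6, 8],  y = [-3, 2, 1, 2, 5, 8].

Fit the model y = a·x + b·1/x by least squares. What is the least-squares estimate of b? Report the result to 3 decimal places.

b = -1.475

Compute the Gram sums: Σx·x = 120, Σx·1/x = 6, Σ1/x·1/x = 145/64.
Right-hand side: Σx·y = 108, Σ1/x·y = 5/2.
Determinant 120·(145/64) − 6² = 1887/8.
a = (108·(145/64) − 6·(5/2))/(1887/8) = 1225/1258; b = (120·(5/2) − 6·108)/(1887/8) = -928/629.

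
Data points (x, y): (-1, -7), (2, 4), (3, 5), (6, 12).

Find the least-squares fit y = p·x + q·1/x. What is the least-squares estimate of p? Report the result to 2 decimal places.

With design matrix A, AᵀA = [[50, 4]; [4, 25/18]] and Aᵀy = [102, 38/3]ᵀ.
Determinant 50·(25/18) − 4² = 481/9.
p = (102·(25/18) − 4·(38/3))/(481/9) = 63/37; q = (50·(38/3) − 4·102)/(481/9) = 156/37.

p = 1.70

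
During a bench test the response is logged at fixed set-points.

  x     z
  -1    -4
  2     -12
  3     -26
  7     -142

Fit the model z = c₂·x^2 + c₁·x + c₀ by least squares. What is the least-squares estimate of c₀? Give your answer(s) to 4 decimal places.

c₀ = -0.7727

Normal-equation sums: Σx^2·x^2 = 2499, Σx^2·x = 377, Σx^2 = 63, Σx·x = 63, Σx = 11, Σ1 = 4.
Right-hand side: Σx^2·z = -7244, Σx·z = -1092, Σz = -184.
Inverting the 3×3 Gram matrix, [c₂, c₁, c₀]ᵀ = [-11467/3916, 1271/3916, -17/22]ᵀ.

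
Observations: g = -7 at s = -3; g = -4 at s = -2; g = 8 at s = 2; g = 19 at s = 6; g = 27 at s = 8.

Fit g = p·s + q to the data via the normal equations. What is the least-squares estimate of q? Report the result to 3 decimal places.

q = 1.953

From the data, Σs·s = 117, Σs = 11, Σ1 = 5.
For Xᵀg: Σs·g = 375, Σg = 43.
Determinant 117·5 − 11² = 464.
p = (375·5 − 11·43)/464 = 701/232; q = (117·43 − 11·375)/464 = 453/232.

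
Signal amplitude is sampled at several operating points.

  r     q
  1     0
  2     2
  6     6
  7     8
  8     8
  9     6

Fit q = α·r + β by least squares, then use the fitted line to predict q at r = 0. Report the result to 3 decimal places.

q̂ = -0.037

Compute the Gram sums: Σr·r = 235, Σr = 33, Σ1 = 6.
For Xᵀq: Σr·q = 214, Σq = 30.
Normal equations: [[235, 33]; [33, 6]]·[α, β]ᵀ = [214, 30]ᵀ.
Δ = 235·6 − 33² = 321.
α = (214·6 − 33·30)/321 = 98/107; β = (235·30 − 33·214)/321 = -4/107.
At r = 0: q̂ = (98/107)·(0) + (-4/107)·(1) = -4/107.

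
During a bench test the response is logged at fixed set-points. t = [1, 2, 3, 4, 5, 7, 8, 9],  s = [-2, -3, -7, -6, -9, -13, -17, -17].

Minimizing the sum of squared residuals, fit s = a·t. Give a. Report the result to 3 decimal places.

The normal equations are: 249·a = -478.
Hence a = -478 / 249 ≈ -1.91968.

a = -1.920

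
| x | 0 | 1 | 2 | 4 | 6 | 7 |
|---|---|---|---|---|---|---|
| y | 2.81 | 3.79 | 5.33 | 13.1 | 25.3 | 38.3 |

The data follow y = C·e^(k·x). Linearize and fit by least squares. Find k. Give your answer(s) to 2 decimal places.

k = 0.38

Linearized form: ln y = k·x + ln C. From the 6 transformed points,
Σx = 20.0000, Σ(x)² = 106.0000, Σln y = 13.4878, Σx·ln y = 59.8725.
Normal system: [[106.0000, 20.0000]; [20.0000, 6]]·[k, ln C]ᵀ = [59.8725, 13.4878]ᵀ.
Solving (det = 236.0000): k = 0.37915, ln C = 0.98413.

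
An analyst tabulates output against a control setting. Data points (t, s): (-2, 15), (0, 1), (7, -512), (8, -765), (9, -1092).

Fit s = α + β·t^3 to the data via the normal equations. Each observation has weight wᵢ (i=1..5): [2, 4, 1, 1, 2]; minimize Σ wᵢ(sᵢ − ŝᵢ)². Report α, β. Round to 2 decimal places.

α = 1.78, β = -1.50

The normal system MᵀWM·[α, β]ᵀ = MᵀWs is [[10, 2297]; [2297, 1442803]]·[α, β]ᵀ = [-3427, -2159672]ᵀ.
Determinant 10·1442803 − 2297² = 9151821.
α = ((-3427)·1442803 − 2297·(-2159672))/9151821 = 1808967/1016869; β = (10·(-2159672) − 2297·(-3427))/9151821 = -1524989/1016869.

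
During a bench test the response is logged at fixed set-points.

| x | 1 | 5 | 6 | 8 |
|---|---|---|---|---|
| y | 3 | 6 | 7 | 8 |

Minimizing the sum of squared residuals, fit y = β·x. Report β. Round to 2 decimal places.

Setting ∂/∂β … = 0 gives: 126·β = 139.
(Σx·x = 126, Σx·y = 139.)
Hence β = 139 / 126 ≈ 1.10317.

β = 1.10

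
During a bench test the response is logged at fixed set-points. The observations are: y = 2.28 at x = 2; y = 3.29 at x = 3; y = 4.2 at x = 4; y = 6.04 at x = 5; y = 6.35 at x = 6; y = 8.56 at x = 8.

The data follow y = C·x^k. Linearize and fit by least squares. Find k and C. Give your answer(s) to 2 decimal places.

With ln yᵢ as the transformed response and ln xᵢ as the regressor:
Σln x = 8.6587, Σ(ln x)² = 13.7340, Σln y = 9.2441, Σln x·ln y = 14.5402.
Normal system: [[13.7340, 8.6587]; [8.6587, 6]]·[k, ln C]ᵀ = [14.5402, 9.2441]ᵀ.
Solving (det = 7.4309): k = 0.96885, ln C = 0.14252, so C = exp(0.14252) = 1.15318.

k = 0.97, C = 1.15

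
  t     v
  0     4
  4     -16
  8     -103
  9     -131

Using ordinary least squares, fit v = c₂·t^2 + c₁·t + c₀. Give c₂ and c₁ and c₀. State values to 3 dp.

Compute the Gram sums: Σt^2·t^2 = 10913, Σt^2·t = 1305, Σt^2 = 161, Σt·t = 161, Σt = 21, Σ1 = 4.
For Xᵀv: Σt^2·v = -17459, Σt·v = -2067, Σv = -246.
Row-reducing yields c₂ = -27007/13592, c₁ = 36963/13592, c₀ = 14267/3398.

c₂ = -1.987, c₁ = 2.719, c₀ = 4.199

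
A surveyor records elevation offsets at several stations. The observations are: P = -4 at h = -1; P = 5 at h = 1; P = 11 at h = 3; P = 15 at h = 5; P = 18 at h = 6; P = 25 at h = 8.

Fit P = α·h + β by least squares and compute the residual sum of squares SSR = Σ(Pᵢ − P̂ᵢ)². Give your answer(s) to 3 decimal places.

SSR = 7.235

Compute the Gram sums: Σh·h = 136, Σh = 22, Σ1 = 6.
For MᵀP: Σh·P = 425, ΣP = 70.
MᵀM·[α, β]ᵀ = MᵀP becomes [[136, 22]; [22, 6]]·[α, β]ᵀ = [425, 70]ᵀ.
Eliminating β: 6·(row 1) − 22·(row 2) gives 332·α = 6·425 − 22·70 = 1010, so α = 505/166.
Then β = (70 − 22·(505/166))/6 = 85/166.
Residuals: -122/83, 120/83, 113/83, -60/83, -127/166, 25/166; SSR = 1201/166.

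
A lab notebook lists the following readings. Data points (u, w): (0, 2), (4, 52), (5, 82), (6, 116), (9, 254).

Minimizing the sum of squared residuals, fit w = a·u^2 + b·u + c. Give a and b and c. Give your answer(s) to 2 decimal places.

The normal system AᵀA·[a, b, c]ᵀ = Aᵀw is [[8738, 1134, 158]; [1134, 158, 24]; [158, 24, 5]]·[a, b, c]ᵀ = [27632, 3600, 506]ᵀ.
Row-reducing yields a = 12165/4004, b = 2811/4004, c = 3649/2002.

a = 3.04, b = 0.70, c = 1.82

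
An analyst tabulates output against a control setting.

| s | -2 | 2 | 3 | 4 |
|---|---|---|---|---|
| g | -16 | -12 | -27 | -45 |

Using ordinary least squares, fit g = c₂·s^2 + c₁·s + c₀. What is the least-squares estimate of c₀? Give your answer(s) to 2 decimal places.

c₀ = -2.76

Forming XᵀX = [[369, 91, 33]; [91, 33, 7]; [33, 7, 4]] and Xᵀg = [-1075, -253, -100]ᵀ gives XᵀX·[c₂, c₁, c₀]ᵀ = Xᵀg.
Solving the 3×3 system (Gaussian elimination) gives c₂ = -1297/451, c₁ = 383/451, c₀ = -1245/451.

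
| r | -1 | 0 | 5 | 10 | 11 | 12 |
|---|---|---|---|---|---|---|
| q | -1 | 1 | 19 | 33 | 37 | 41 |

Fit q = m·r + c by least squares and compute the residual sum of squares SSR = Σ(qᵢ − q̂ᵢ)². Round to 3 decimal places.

SSR = 3.382

Normal-equation sums: Σr·r = 391, Σr = 37, Σ1 = 6.
Moment sums: Σr·q = 1325, Σq = 130.
MᵀM·[m, c]ᵀ = Mᵀq becomes [[391, 37]; [37, 6]]·[m, c]ᵀ = [1325, 130]ᵀ.
Eliminating c: 6·(row 1) − 37·(row 2) gives 977·m = 6·1325 − 37·130 = 3140, so m = 3140/977.
Then c = (130 − 37·(3140/977))/6 = 1805/977.
Residuals: 358/977, -828/977, 1058/977, -964/977, -196/977, 572/977; SSR = 3304/977.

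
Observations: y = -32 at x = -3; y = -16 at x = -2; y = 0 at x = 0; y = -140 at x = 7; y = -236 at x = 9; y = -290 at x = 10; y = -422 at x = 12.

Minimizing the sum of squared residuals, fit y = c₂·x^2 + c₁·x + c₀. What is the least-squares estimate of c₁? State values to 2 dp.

With design matrix M, MᵀM = [[39795, 3765, 387]; [3765, 387, 33]; [387, 33, 7]] and Mᵀy = [-116096, -10940, -1136]ᵀ.
Row-reducing yields c₂ = -218152/71799, c₁ = 96673/71799, c₀ = -15669/23933.

c₁ = 1.35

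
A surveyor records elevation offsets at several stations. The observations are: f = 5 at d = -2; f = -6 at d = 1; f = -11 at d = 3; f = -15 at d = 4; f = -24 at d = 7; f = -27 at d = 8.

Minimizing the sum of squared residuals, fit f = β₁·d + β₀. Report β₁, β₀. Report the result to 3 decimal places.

β₁ = -3.165, β₀ = -1.921

Entries of MᵀM: Σd·d = 143, Σd = 21, Σ1 = 6.
Right-hand side: Σd·f = -493, Σf = -78.
Eliminating β₀: 6·(row 1) − 21·(row 2) gives 417·β₁ = 6·(-493) − 21·(-78) = -1320, so β₁ = -440/139.
Then β₀ = ((-78) − 21·(-440/139))/6 = -267/139.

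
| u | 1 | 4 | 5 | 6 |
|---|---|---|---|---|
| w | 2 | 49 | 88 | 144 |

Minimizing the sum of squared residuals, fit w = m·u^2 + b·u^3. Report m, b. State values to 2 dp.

m = 1.18, b = 0.47

MᵀM·[m, b]ᵀ = Mᵀw reads: 2178·m + 11926·b = 8170;  11926·m + 66378·b = 45242.
(Σu^2·u^2 = 2178, Σu^2·u^3 = 11926, Σu^3·u^3 = 66378, Σu^2·w = 8170, Σu^3·w = 45242.)
Determinant 2178·66378 − 11926² = 2341808.
m = (8170·66378 − 11926·45242)/2341808 = 344021/292726; b = (2178·45242 − 11926·8170)/2341808 = 137707/292726.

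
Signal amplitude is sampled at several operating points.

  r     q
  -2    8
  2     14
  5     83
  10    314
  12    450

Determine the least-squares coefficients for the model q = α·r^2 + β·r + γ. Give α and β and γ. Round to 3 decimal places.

α = 2.991, β = 1.644, γ = -0.751

XᵀX·[α, β, γ]ᵀ = Xᵀq reads: 31393·α + 2853·β + 277·γ = 98363;  2853·α + 277·β + 27·γ = 8967;  277·α + 27·β + 5·γ = 869.
(Σr^2·r^2 = 31393, Σr^2·r = 2853, Σr^2 = 277, Σr·r = 277, Σr = 27, Σ1 = 5, Σr^2·q = 98363, Σr·q = 8967, Σq = 869.)
Solving the 3×3 system (Gaussian elimination) gives α = 984626/329251, β = 41637/25327, γ = -247374/329251.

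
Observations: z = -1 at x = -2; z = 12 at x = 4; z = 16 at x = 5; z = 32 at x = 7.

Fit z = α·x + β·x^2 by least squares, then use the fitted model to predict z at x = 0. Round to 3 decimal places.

From the data, Σx·x = 94, Σx·x^2 = 524, Σx^2·x^2 = 3298.
And Σx·z = 354, Σx^2·z = 2156.
So AᵀA·[α, β]ᵀ = Aᵀz: [[94, 524]; [524, 3298]]·[α, β]ᵀ = [354, 2156]ᵀ.
Determinant 94·3298 − 524² = 35436.
α = (354·3298 − 524·2156)/35436 = 9437/8859; β = (94·2156 − 524·354)/35436 = 4292/8859.
At x = 0: ẑ = (9437/8859)·(0) + (4292/8859)·(0) = 0.

ẑ = 0.000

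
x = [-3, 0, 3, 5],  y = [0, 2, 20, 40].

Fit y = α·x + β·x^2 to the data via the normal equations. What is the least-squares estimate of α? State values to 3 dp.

α = 3.136

Sums needed: Σx·x = 43, Σx·x^2 = 125, Σx^2·x^2 = 787.
And Σx·y = 260, Σx^2·y = 1180.
So AᵀA·[α, β]ᵀ = Aᵀy: [[43, 125]; [125, 787]]·[α, β]ᵀ = [260, 1180]ᵀ.
Eliminating β: 787·(row 1) − 125·(row 2) gives 18216·α = 787·260 − 125·1180 = 57120, so α = 2380/759.
Then β = (1180 − 125·(2380/759))/787 = 760/759.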